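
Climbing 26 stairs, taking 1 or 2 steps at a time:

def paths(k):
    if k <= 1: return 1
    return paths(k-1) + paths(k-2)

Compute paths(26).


Building up from base cases:
paths(0) = 1
paths(1) = 1
paths(2) = paths(1) + paths(0) = 1 + 1 = 2
paths(3) = paths(2) + paths(1) = 2 + 1 = 3
paths(4) = paths(3) + paths(2) = 3 + 2 = 5
paths(5) = paths(4) + paths(3) = 5 + 3 = 8
paths(6) = paths(5) + paths(4) = 8 + 5 = 13
paths(7) = paths(6) + paths(5) = 13 + 8 = 21
paths(8) = paths(7) + paths(6) = 21 + 13 = 34
paths(9) = paths(8) + paths(7) = 34 + 21 = 55
paths(10) = paths(9) + paths(8) = 55 + 34 = 89
paths(11) = paths(10) + paths(9) = 89 + 55 = 144
paths(12) = paths(11) + paths(10) = 144 + 89 = 233
paths(13) = paths(12) + paths(11) = 233 + 144 = 377
paths(14) = paths(13) + paths(12) = 377 + 233 = 610
paths(15) = paths(14) + paths(13) = 610 + 377 = 987
paths(16) = paths(15) + paths(14) = 987 + 610 = 1597
paths(17) = paths(16) + paths(15) = 1597 + 987 = 2584
paths(18) = paths(17) + paths(16) = 2584 + 1597 = 4181
paths(19) = paths(18) + paths(17) = 4181 + 2584 = 6765
paths(20) = paths(19) + paths(18) = 6765 + 4181 = 10946
paths(21) = paths(20) + paths(19) = 10946 + 6765 = 17711
paths(22) = paths(21) + paths(20) = 17711 + 10946 = 28657
paths(23) = paths(22) + paths(21) = 28657 + 17711 = 46368
paths(24) = paths(23) + paths(22) = 46368 + 28657 = 75025
paths(25) = paths(24) + paths(23) = 75025 + 46368 = 121393
paths(26) = paths(25) + paths(24) = 121393 + 75025 = 196418

196418


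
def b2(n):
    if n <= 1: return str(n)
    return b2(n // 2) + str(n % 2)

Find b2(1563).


b2(1563) = b2(781) + '1'
b2(781) = b2(390) + '1'
b2(390) = b2(195) + '0'
b2(195) = b2(97) + '1'
b2(97) = b2(48) + '1'
b2(48) = b2(24) + '0'
b2(24) = b2(12) + '0'
b2(12) = b2(6) + '0'
b2(6) = b2(3) + '0'
b2(3) = b2(1) + '1'
b2(1) = '1'  (base case)
Concatenating: '1' + '1' + '0' + '0' + '0' + '0' + '1' + '1' + '0' + '1' + '1' = '11000011011'

11000011011


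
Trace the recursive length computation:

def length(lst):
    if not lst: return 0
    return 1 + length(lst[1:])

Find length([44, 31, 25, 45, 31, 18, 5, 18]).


length([44, 31, 25, 45, 31, 18, 5, 18]) = 1 + length([31, 25, 45, 31, 18, 5, 18])
length([31, 25, 45, 31, 18, 5, 18]) = 1 + length([25, 45, 31, 18, 5, 18])
length([25, 45, 31, 18, 5, 18]) = 1 + length([45, 31, 18, 5, 18])
length([45, 31, 18, 5, 18]) = 1 + length([31, 18, 5, 18])
length([31, 18, 5, 18]) = 1 + length([18, 5, 18])
length([18, 5, 18]) = 1 + length([5, 18])
length([5, 18]) = 1 + length([18])
length([18]) = 1 + length([])
length([]) = 0  (base case)
Unwinding: 1 + 1 + 1 + 1 + 1 + 1 + 1 + 1 + 0 = 8

8


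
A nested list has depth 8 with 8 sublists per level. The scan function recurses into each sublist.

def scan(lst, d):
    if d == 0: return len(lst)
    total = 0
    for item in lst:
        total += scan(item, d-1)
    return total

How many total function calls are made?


At depth 0 (root): 1 call
At depth 1: each of 1 parents calls scan on 8 children = 8 calls
At depth 2: each of 8 parents calls scan on 8 children = 64 calls
At depth 3: each of 64 parents calls scan on 8 children = 512 calls
At depth 4: each of 512 parents calls scan on 8 children = 4096 calls
At depth 5: each of 4096 parents calls scan on 8 children = 32768 calls
At depth 6: each of 32768 parents calls scan on 8 children = 262144 calls
At depth 7: each of 262144 parents calls scan on 8 children = 2097152 calls
At depth 8: each of 2097152 parents calls scan on 8 children = 16777216 calls
Total: 1 + 8 + 64 + 512 + 4096 + 32768 + 262144 + 2097152 + 16777216 = 19173961

19173961


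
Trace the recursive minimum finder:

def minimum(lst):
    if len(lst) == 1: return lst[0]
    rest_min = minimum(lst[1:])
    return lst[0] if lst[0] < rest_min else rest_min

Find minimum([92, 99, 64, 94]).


minimum([92, 99, 64, 94]): compare 92 with minimum([99, 64, 94])
minimum([99, 64, 94]): compare 99 with minimum([64, 94])
minimum([64, 94]): compare 64 with minimum([94])
minimum([94]) = 94  (base case)
Compare 64 with 94 -> 64
Compare 99 with 64 -> 64
Compare 92 with 64 -> 64

64


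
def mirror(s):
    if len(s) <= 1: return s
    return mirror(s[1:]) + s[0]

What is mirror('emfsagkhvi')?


mirror('emfsagkhvi') = mirror('mfsagkhvi') + 'e'
mirror('mfsagkhvi') = mirror('fsagkhvi') + 'm'
mirror('fsagkhvi') = mirror('sagkhvi') + 'f'
mirror('sagkhvi') = mirror('agkhvi') + 's'
mirror('agkhvi') = mirror('gkhvi') + 'a'
mirror('gkhvi') = mirror('khvi') + 'g'
mirror('khvi') = mirror('hvi') + 'k'
mirror('hvi') = mirror('vi') + 'h'
mirror('vi') = mirror('i') + 'v'
mirror('i') = 'i'  (base case)
Concatenating: 'i' + 'v' + 'h' + 'k' + 'g' + 'a' + 's' + 'f' + 'm' + 'e' = 'ivhkgasfme'

ivhkgasfme


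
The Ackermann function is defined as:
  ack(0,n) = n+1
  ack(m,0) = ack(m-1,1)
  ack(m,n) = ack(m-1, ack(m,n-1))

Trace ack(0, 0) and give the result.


ack(0, 0) = 1
Result: ack(0, 0) = 1

1


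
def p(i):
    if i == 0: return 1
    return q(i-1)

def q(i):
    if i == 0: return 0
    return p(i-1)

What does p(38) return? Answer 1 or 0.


p(38) = q(37)
q(37) = p(36)
p(36) = q(35)
q(35) = p(34)
p(34) = q(33)
q(33) = p(32)
p(32) = q(31)
q(31) = p(30)
p(30) = q(29)
q(29) = p(28)
p(28) = q(27)
q(27) = p(26)
p(26) = q(25)
q(25) = p(24)
p(24) = q(23)
q(23) = p(22)
p(22) = q(21)
q(21) = p(20)
p(20) = q(19)
q(19) = p(18)
p(18) = q(17)
q(17) = p(16)
p(16) = q(15)
q(15) = p(14)
p(14) = q(13)
q(13) = p(12)
p(12) = q(11)
q(11) = p(10)
p(10) = q(9)
q(9) = p(8)
p(8) = q(7)
q(7) = p(6)
p(6) = q(5)
q(5) = p(4)
p(4) = q(3)
q(3) = p(2)
p(2) = q(1)
q(1) = p(0)
p(0) = 1  (base case)
Result: 1

1


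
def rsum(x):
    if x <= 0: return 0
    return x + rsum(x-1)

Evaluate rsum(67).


rsum(67)
= 67 + 66 + 65 + 64 + 63 + 62 + 61 + 60 + 59 + 58 + 57 + 56 + 55 + 54 + 53 + 52 + 51 + 50 + 49 + 48 + 47 + 46 + 45 + 44 + 43 + 42 + 41 + 40 + 39 + 38 + 37 + 36 + 35 + 34 + 33 + 32 + 31 + 30 + 29 + 28 + 27 + 26 + 25 + 24 + 23 + 22 + 21 + 20 + 19 + 18 + 17 + 16 + 15 + 14 + 13 + 12 + 11 + 10 + 9 + 8 + 7 + 6 + 5 + 4 + 3 + 2 + 1 + rsum(0)
= 67 + 66 + 65 + 64 + 63 + 62 + 61 + 60 + 59 + 58 + 57 + 56 + 55 + 54 + 53 + 52 + 51 + 50 + 49 + 48 + 47 + 46 + 45 + 44 + 43 + 42 + 41 + 40 + 39 + 38 + 37 + 36 + 35 + 34 + 33 + 32 + 31 + 30 + 29 + 28 + 27 + 26 + 25 + 24 + 23 + 22 + 21 + 20 + 19 + 18 + 17 + 16 + 15 + 14 + 13 + 12 + 11 + 10 + 9 + 8 + 7 + 6 + 5 + 4 + 3 + 2 + 1 + 0
= 2278

2278


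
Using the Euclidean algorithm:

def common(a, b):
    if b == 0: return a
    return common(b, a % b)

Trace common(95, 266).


common(95, 266) = common(266, 95)
common(266, 95) = common(95, 76)
common(95, 76) = common(76, 19)
common(76, 19) = common(19, 0)
common(19, 0) = 19  (base case)

19


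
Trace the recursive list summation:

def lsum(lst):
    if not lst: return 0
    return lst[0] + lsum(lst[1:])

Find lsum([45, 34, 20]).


lsum([45, 34, 20]) = 45 + lsum([34, 20])
lsum([34, 20]) = 34 + lsum([20])
lsum([20]) = 20 + lsum([])
lsum([]) = 0  (base case)
Total: 45 + 34 + 20 + 0 = 99

99


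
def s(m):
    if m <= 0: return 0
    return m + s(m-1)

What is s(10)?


s(10)
= 10 + 9 + 8 + 7 + 6 + 5 + 4 + 3 + 2 + 1 + s(0)
= 10 + 9 + 8 + 7 + 6 + 5 + 4 + 3 + 2 + 1 + 0
= 55

55


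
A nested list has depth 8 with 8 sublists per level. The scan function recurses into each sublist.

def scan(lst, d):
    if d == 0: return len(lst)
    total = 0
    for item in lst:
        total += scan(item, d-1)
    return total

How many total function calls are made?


At depth 0 (root): 1 call
At depth 1: each of 1 parents calls scan on 8 children = 8 calls
At depth 2: each of 8 parents calls scan on 8 children = 64 calls
At depth 3: each of 64 parents calls scan on 8 children = 512 calls
At depth 4: each of 512 parents calls scan on 8 children = 4096 calls
At depth 5: each of 4096 parents calls scan on 8 children = 32768 calls
At depth 6: each of 32768 parents calls scan on 8 children = 262144 calls
At depth 7: each of 262144 parents calls scan on 8 children = 2097152 calls
At depth 8: each of 2097152 parents calls scan on 8 children = 16777216 calls
Total: 1 + 8 + 64 + 512 + 4096 + 32768 + 262144 + 2097152 + 16777216 = 19173961

19173961


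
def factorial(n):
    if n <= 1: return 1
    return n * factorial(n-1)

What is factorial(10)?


factorial(10)
= 10 * factorial(9)
= 10 * 9 * factorial(8)
= 10 * 9 * 8 * factorial(7)
= 10 * 9 * 8 * 7 * factorial(6)
= 10 * 9 * 8 * 7 * 6 * factorial(5)
= 10 * 9 * 8 * 7 * 6 * 5 * factorial(4)
= 10 * 9 * 8 * 7 * 6 * 5 * 4 * factorial(3)
= 10 * 9 * 8 * 7 * 6 * 5 * 4 * 3 * factorial(2)
= 10 * 9 * 8 * 7 * 6 * 5 * 4 * 3 * 2 * factorial(1)
= 10 * 9 * 8 * 7 * 6 * 5 * 4 * 3 * 2 * 1
= 3628800

3628800


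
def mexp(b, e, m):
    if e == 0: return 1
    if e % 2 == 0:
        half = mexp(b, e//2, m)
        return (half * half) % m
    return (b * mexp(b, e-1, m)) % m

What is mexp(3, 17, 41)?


mexp(3, 17, 41): e is odd, compute mexp(3, 16, 41)
  mexp(3, 16, 41): e is even, compute mexp(3, 8, 41)
    mexp(3, 8, 41): e is even, compute mexp(3, 4, 41)
      mexp(3, 4, 41): e is even, compute mexp(3, 2, 41)
        mexp(3, 2, 41): e is even, compute mexp(3, 1, 41)
          mexp(3, 1, 41): e is odd, compute mexp(3, 0, 41)
          mexp(3, 0, 41) = 1
          (3 * 1) % 41 = 3
        half=3, (3*3) % 41 = 9
      half=9, (9*9) % 41 = 40
    half=40, (40*40) % 41 = 1
  half=1, (1*1) % 41 = 1
(3 * 1) % 41 = 3

3


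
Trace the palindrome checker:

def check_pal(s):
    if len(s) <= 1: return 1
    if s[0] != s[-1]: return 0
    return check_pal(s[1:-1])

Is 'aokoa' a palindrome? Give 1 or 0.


check_pal('aokoa'): s[0]='a' == s[-1]='a' -> check check_pal('oko')
check_pal('oko'): s[0]='o' == s[-1]='o' -> check check_pal('k')
check_pal('k'): len <= 1 -> return 1  (base case)
Result: 1 (palindrome)

1


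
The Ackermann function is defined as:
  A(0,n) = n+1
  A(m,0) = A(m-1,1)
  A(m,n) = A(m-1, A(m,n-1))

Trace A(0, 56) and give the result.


A(0, 56) = 57
Result: A(0, 56) = 57

57


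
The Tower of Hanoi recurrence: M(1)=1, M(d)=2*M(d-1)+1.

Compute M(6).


M(6) = 2 * M(5) + 1
M(5) = 2 * M(4) + 1
M(4) = 2 * M(3) + 1
M(3) = 2 * M(2) + 1
M(2) = 2 * M(1) + 1
M(1) = 1  (base case)
M(2) = 2 * 1 + 1 = 3
M(3) = 2 * 3 + 1 = 7
M(4) = 2 * 7 + 1 = 15
M(5) = 2 * 15 + 1 = 31
M(6) = 2 * 31 + 1 = 63

63


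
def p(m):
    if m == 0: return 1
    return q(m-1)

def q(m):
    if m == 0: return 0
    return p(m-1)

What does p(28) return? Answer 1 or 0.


p(28) = q(27)
q(27) = p(26)
p(26) = q(25)
q(25) = p(24)
p(24) = q(23)
q(23) = p(22)
p(22) = q(21)
q(21) = p(20)
p(20) = q(19)
q(19) = p(18)
p(18) = q(17)
q(17) = p(16)
p(16) = q(15)
q(15) = p(14)
p(14) = q(13)
q(13) = p(12)
p(12) = q(11)
q(11) = p(10)
p(10) = q(9)
q(9) = p(8)
p(8) = q(7)
q(7) = p(6)
p(6) = q(5)
q(5) = p(4)
p(4) = q(3)
q(3) = p(2)
p(2) = q(1)
q(1) = p(0)
p(0) = 1  (base case)
Result: 1

1


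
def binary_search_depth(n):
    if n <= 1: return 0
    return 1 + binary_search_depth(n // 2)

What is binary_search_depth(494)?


494 / 2 = 247
247 / 2 = 123
123 / 2 = 61
61 / 2 = 30
30 / 2 = 15
15 / 2 = 7
7 / 2 = 3
3 / 2 = 1
Reached 1 after 8 halvings

8


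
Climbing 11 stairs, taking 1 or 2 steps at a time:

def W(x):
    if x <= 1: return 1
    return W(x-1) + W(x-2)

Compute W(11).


Building up from base cases:
W(0) = 1
W(1) = 1
W(2) = W(1) + W(0) = 1 + 1 = 2
W(3) = W(2) + W(1) = 2 + 1 = 3
W(4) = W(3) + W(2) = 3 + 2 = 5
W(5) = W(4) + W(3) = 5 + 3 = 8
W(6) = W(5) + W(4) = 8 + 5 = 13
W(7) = W(6) + W(5) = 13 + 8 = 21
W(8) = W(7) + W(6) = 21 + 13 = 34
W(9) = W(8) + W(7) = 34 + 21 = 55
W(10) = W(9) + W(8) = 55 + 34 = 89
W(11) = W(10) + W(9) = 89 + 55 = 144

144


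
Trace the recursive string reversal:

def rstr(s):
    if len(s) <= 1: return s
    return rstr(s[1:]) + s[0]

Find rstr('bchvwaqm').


rstr('bchvwaqm') = rstr('chvwaqm') + 'b'
rstr('chvwaqm') = rstr('hvwaqm') + 'c'
rstr('hvwaqm') = rstr('vwaqm') + 'h'
rstr('vwaqm') = rstr('waqm') + 'v'
rstr('waqm') = rstr('aqm') + 'w'
rstr('aqm') = rstr('qm') + 'a'
rstr('qm') = rstr('m') + 'q'
rstr('m') = 'm'  (base case)
Concatenating: 'm' + 'q' + 'a' + 'w' + 'v' + 'h' + 'c' + 'b' = 'mqawvhcb'

mqawvhcb


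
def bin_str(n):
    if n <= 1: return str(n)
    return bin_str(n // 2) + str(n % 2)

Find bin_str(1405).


bin_str(1405) = bin_str(702) + '1'
bin_str(702) = bin_str(351) + '0'
bin_str(351) = bin_str(175) + '1'
bin_str(175) = bin_str(87) + '1'
bin_str(87) = bin_str(43) + '1'
bin_str(43) = bin_str(21) + '1'
bin_str(21) = bin_str(10) + '1'
bin_str(10) = bin_str(5) + '0'
bin_str(5) = bin_str(2) + '1'
bin_str(2) = bin_str(1) + '0'
bin_str(1) = '1'  (base case)
Concatenating: '1' + '0' + '1' + '0' + '1' + '1' + '1' + '1' + '1' + '0' + '1' = '10101111101'

10101111101


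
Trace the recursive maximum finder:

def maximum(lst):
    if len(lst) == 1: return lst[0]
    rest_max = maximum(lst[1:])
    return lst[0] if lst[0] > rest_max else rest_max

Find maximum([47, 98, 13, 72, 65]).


maximum([47, 98, 13, 72, 65]): compare 47 with maximum([98, 13, 72, 65])
maximum([98, 13, 72, 65]): compare 98 with maximum([13, 72, 65])
maximum([13, 72, 65]): compare 13 with maximum([72, 65])
maximum([72, 65]): compare 72 with maximum([65])
maximum([65]) = 65  (base case)
Compare 72 with 65 -> 72
Compare 13 with 72 -> 72
Compare 98 with 72 -> 98
Compare 47 with 98 -> 98

98


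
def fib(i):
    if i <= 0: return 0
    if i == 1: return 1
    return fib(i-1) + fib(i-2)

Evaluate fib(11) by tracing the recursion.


Computing fib(11) bottom-up:
fib(0) = 0
fib(1) = 1
fib(2) = fib(1) + fib(0) = 1 + 0 = 1
fib(3) = fib(2) + fib(1) = 1 + 1 = 2
fib(4) = fib(3) + fib(2) = 2 + 1 = 3
fib(5) = fib(4) + fib(3) = 3 + 2 = 5
fib(6) = fib(5) + fib(4) = 5 + 3 = 8
fib(7) = fib(6) + fib(5) = 8 + 5 = 13
fib(8) = fib(7) + fib(6) = 13 + 8 = 21
fib(9) = fib(8) + fib(7) = 21 + 13 = 34
fib(10) = fib(9) + fib(8) = 34 + 21 = 55
fib(11) = fib(10) + fib(9) = 55 + 34 = 89

89


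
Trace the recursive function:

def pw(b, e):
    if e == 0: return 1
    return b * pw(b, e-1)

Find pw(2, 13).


pw(2, 13)
= 2 * pw(2, 12)
= 2 * 2 * pw(2, 11)
= 2 * 2 * 2 * pw(2, 10)
= 2 * 2 * 2 * 2 * pw(2, 9)
= 2 * 2 * 2 * 2 * 2 * pw(2, 8)
= 2 * 2 * 2 * 2 * 2 * 2 * pw(2, 7)
= 2 * 2 * 2 * 2 * 2 * 2 * 2 * pw(2, 6)
= 2 * 2 * 2 * 2 * 2 * 2 * 2 * 2 * pw(2, 5)
= 2 * 2 * 2 * 2 * 2 * 2 * 2 * 2 * 2 * pw(2, 4)
= 2 * 2 * 2 * 2 * 2 * 2 * 2 * 2 * 2 * 2 * pw(2, 3)
= 2 * 2 * 2 * 2 * 2 * 2 * 2 * 2 * 2 * 2 * 2 * pw(2, 2)
= 2 * 2 * 2 * 2 * 2 * 2 * 2 * 2 * 2 * 2 * 2 * 2 * pw(2, 1)
= 2 * 2 * 2 * 2 * 2 * 2 * 2 * 2 * 2 * 2 * 2 * 2 * 2 * pw(2, 0)
= 2 * 2 * 2 * 2 * 2 * 2 * 2 * 2 * 2 * 2 * 2 * 2 * 2 * 1
= 8192

8192


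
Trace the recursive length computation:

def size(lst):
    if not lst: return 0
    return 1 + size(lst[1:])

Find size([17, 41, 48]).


size([17, 41, 48]) = 1 + size([41, 48])
size([41, 48]) = 1 + size([48])
size([48]) = 1 + size([])
size([]) = 0  (base case)
Unwinding: 1 + 1 + 1 + 0 = 3

3


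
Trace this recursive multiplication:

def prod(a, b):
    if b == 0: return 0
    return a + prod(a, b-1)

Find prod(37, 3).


prod(37, 3) = 37 + prod(37, 2)
prod(37, 2) = 37 + prod(37, 1)
prod(37, 1) = 37 + prod(37, 0)
prod(37, 0) = 0  (base case)
Total: 37 + 37 + 37 + 0 = 111

111


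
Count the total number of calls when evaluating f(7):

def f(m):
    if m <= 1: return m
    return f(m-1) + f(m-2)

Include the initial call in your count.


Let C(n) = total calls for f(n)
C(0) = 1, C(1) = 1
C(2) = 1 + C(1) + C(0) = 1 + 1 + 1 = 3
C(3) = 1 + C(2) + C(1) = 1 + 3 + 1 = 5
C(4) = 1 + C(3) + C(2) = 1 + 5 + 3 = 9
C(5) = 1 + C(4) + C(3) = 1 + 9 + 5 = 15
C(6) = 1 + C(5) + C(4) = 1 + 15 + 9 = 25
C(7) = 1 + C(6) + C(5) = 1 + 25 + 15 = 41

41


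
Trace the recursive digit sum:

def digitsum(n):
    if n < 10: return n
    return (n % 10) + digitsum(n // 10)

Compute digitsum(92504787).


digitsum(92504787) = 7 + digitsum(9250478)
digitsum(9250478) = 8 + digitsum(925047)
digitsum(925047) = 7 + digitsum(92504)
digitsum(92504) = 4 + digitsum(9250)
digitsum(9250) = 0 + digitsum(925)
digitsum(925) = 5 + digitsum(92)
digitsum(92) = 2 + digitsum(9)
digitsum(9) = 9  (base case)
Total: 7 + 8 + 7 + 4 + 0 + 5 + 2 + 9 = 42

42


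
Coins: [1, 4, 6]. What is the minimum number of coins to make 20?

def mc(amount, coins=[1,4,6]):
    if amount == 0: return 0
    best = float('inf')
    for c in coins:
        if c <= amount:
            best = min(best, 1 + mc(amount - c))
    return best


Building up with DP:
mc(0) = 0
mc(1) = min(1+mc(0)=1+0=1) = 1
mc(2) = min(1+mc(1)=1+1=2) = 2
mc(3) = min(1+mc(2)=1+2=3) = 3
mc(4) = min(1+mc(3)=1+3=4, 1+mc(0)=1+0=1) = 1
mc(5) = min(1+mc(4)=1+1=2, 1+mc(1)=1+1=2) = 2
mc(6) = min(1+mc(5)=1+2=3, 1+mc(2)=1+2=3, 1+mc(0)=1+0=1) = 1
mc(7) = min(1+mc(6)=1+1=2, 1+mc(3)=1+3=4, 1+mc(1)=1+1=2) = 2
mc(8) = min(1+mc(7)=1+2=3, 1+mc(4)=1+1=2, 1+mc(2)=1+2=3) = 2
mc(9) = min(1+mc(8)=1+2=3, 1+mc(5)=1+2=3, 1+mc(3)=1+3=4) = 3
mc(10) = min(1+mc(9)=1+3=4, 1+mc(6)=1+1=2, 1+mc(4)=1+1=2) = 2
mc(11) = min(1+mc(10)=1+2=3, 1+mc(7)=1+2=3, 1+mc(5)=1+2=3) = 3
mc(12) = min(1+mc(11)=1+3=4, 1+mc(8)=1+2=3, 1+mc(6)=1+1=2) = 2
mc(13) = min(1+mc(12)=1+2=3, 1+mc(9)=1+3=4, 1+mc(7)=1+2=3) = 3
mc(14) = min(1+mc(13)=1+3=4, 1+mc(10)=1+2=3, 1+mc(8)=1+2=3) = 3
mc(15) = min(1+mc(14)=1+3=4, 1+mc(11)=1+3=4, 1+mc(9)=1+3=4) = 4
mc(16) = min(1+mc(15)=1+4=5, 1+mc(12)=1+2=3, 1+mc(10)=1+2=3) = 3
mc(17) = min(1+mc(16)=1+3=4, 1+mc(13)=1+3=4, 1+mc(11)=1+3=4) = 4
mc(18) = min(1+mc(17)=1+4=5, 1+mc(14)=1+3=4, 1+mc(12)=1+2=3) = 3
mc(19) = min(1+mc(18)=1+3=4, 1+mc(15)=1+4=5, 1+mc(13)=1+3=4) = 4
mc(20) = min(1+mc(19)=1+4=5, 1+mc(16)=1+3=4, 1+mc(14)=1+3=4) = 4

4


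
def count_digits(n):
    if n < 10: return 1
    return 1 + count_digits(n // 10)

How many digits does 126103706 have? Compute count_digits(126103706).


count_digits(126103706) = 1 + count_digits(12610370)
count_digits(12610370) = 1 + count_digits(1261037)
count_digits(1261037) = 1 + count_digits(126103)
count_digits(126103) = 1 + count_digits(12610)
count_digits(12610) = 1 + count_digits(1261)
count_digits(1261) = 1 + count_digits(126)
count_digits(126) = 1 + count_digits(12)
count_digits(12) = 1 + count_digits(1)
count_digits(1) = 1  (base case: 1 < 10)
Unwinding: 1 + 1 + 1 + 1 + 1 + 1 + 1 + 1 + 1 = 9

9


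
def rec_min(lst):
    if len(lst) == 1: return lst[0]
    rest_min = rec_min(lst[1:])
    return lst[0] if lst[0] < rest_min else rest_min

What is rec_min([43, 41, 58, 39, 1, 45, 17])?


rec_min([43, 41, 58, 39, 1, 45, 17]): compare 43 with rec_min([41, 58, 39, 1, 45, 17])
rec_min([41, 58, 39, 1, 45, 17]): compare 41 with rec_min([58, 39, 1, 45, 17])
rec_min([58, 39, 1, 45, 17]): compare 58 with rec_min([39, 1, 45, 17])
rec_min([39, 1, 45, 17]): compare 39 with rec_min([1, 45, 17])
rec_min([1, 45, 17]): compare 1 with rec_min([45, 17])
rec_min([45, 17]): compare 45 with rec_min([17])
rec_min([17]) = 17  (base case)
Compare 45 with 17 -> 17
Compare 1 with 17 -> 1
Compare 39 with 1 -> 1
Compare 58 with 1 -> 1
Compare 41 with 1 -> 1
Compare 43 with 1 -> 1

1


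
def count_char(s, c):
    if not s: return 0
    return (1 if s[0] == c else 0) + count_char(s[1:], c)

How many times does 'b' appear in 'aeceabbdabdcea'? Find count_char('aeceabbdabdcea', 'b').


s[0]='a' != 'b' -> 0
s[0]='e' != 'b' -> 0
s[0]='c' != 'b' -> 0
s[0]='e' != 'b' -> 0
s[0]='a' != 'b' -> 0
s[0]='b' == 'b' -> 1
s[0]='b' == 'b' -> 1
s[0]='d' != 'b' -> 0
s[0]='a' != 'b' -> 0
s[0]='b' == 'b' -> 1
s[0]='d' != 'b' -> 0
s[0]='c' != 'b' -> 0
s[0]='e' != 'b' -> 0
s[0]='a' != 'b' -> 0
Sum: 0 + 0 + 0 + 0 + 0 + 1 + 1 + 0 + 0 + 1 + 0 + 0 + 0 + 0 = 3

3


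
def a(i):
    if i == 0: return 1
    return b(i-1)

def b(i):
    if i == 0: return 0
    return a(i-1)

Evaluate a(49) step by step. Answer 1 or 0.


a(49) = b(48)
b(48) = a(47)
a(47) = b(46)
b(46) = a(45)
a(45) = b(44)
b(44) = a(43)
a(43) = b(42)
b(42) = a(41)
a(41) = b(40)
b(40) = a(39)
a(39) = b(38)
b(38) = a(37)
a(37) = b(36)
b(36) = a(35)
a(35) = b(34)
b(34) = a(33)
a(33) = b(32)
b(32) = a(31)
a(31) = b(30)
b(30) = a(29)
a(29) = b(28)
b(28) = a(27)
a(27) = b(26)
b(26) = a(25)
a(25) = b(24)
b(24) = a(23)
a(23) = b(22)
b(22) = a(21)
a(21) = b(20)
b(20) = a(19)
a(19) = b(18)
b(18) = a(17)
a(17) = b(16)
b(16) = a(15)
a(15) = b(14)
b(14) = a(13)
a(13) = b(12)
b(12) = a(11)
a(11) = b(10)
b(10) = a(9)
a(9) = b(8)
b(8) = a(7)
a(7) = b(6)
b(6) = a(5)
a(5) = b(4)
b(4) = a(3)
a(3) = b(2)
b(2) = a(1)
a(1) = b(0)
b(0) = 0  (base case)
Result: 0

0


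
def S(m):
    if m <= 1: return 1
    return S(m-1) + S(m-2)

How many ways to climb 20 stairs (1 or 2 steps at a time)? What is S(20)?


Building up from base cases:
S(0) = 1
S(1) = 1
S(2) = S(1) + S(0) = 1 + 1 = 2
S(3) = S(2) + S(1) = 2 + 1 = 3
S(4) = S(3) + S(2) = 3 + 2 = 5
S(5) = S(4) + S(3) = 5 + 3 = 8
S(6) = S(5) + S(4) = 8 + 5 = 13
S(7) = S(6) + S(5) = 13 + 8 = 21
S(8) = S(7) + S(6) = 21 + 13 = 34
S(9) = S(8) + S(7) = 34 + 21 = 55
S(10) = S(9) + S(8) = 55 + 34 = 89
S(11) = S(10) + S(9) = 89 + 55 = 144
S(12) = S(11) + S(10) = 144 + 89 = 233
S(13) = S(12) + S(11) = 233 + 144 = 377
S(14) = S(13) + S(12) = 377 + 233 = 610
S(15) = S(14) + S(13) = 610 + 377 = 987
S(16) = S(15) + S(14) = 987 + 610 = 1597
S(17) = S(16) + S(15) = 1597 + 987 = 2584
S(18) = S(17) + S(16) = 2584 + 1597 = 4181
S(19) = S(18) + S(17) = 4181 + 2584 = 6765
S(20) = S(19) + S(18) = 6765 + 4181 = 10946

10946


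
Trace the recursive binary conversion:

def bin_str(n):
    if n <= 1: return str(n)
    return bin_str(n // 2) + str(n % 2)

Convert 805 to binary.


bin_str(805) = bin_str(402) + '1'
bin_str(402) = bin_str(201) + '0'
bin_str(201) = bin_str(100) + '1'
bin_str(100) = bin_str(50) + '0'
bin_str(50) = bin_str(25) + '0'
bin_str(25) = bin_str(12) + '1'
bin_str(12) = bin_str(6) + '0'
bin_str(6) = bin_str(3) + '0'
bin_str(3) = bin_str(1) + '1'
bin_str(1) = '1'  (base case)
Concatenating: '1' + '1' + '0' + '0' + '1' + '0' + '0' + '1' + '0' + '1' = '1100100101'

1100100101


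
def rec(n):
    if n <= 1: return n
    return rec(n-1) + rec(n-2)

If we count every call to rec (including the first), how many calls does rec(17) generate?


Let C(n) = total calls for rec(n)
C(0) = 1, C(1) = 1
C(2) = 1 + C(1) + C(0) = 1 + 1 + 1 = 3
C(3) = 1 + C(2) + C(1) = 1 + 3 + 1 = 5
C(4) = 1 + C(3) + C(2) = 1 + 5 + 3 = 9
C(5) = 1 + C(4) + C(3) = 1 + 9 + 5 = 15
C(6) = 1 + C(5) + C(4) = 1 + 15 + 9 = 25
C(7) = 1 + C(6) + C(5) = 1 + 25 + 15 = 41
C(8) = 1 + C(7) + C(6) = 1 + 41 + 25 = 67
C(9) = 1 + C(8) + C(7) = 1 + 67 + 41 = 109
C(10) = 1 + C(9) + C(8) = 1 + 109 + 67 = 177
C(11) = 1 + C(10) + C(9) = 1 + 177 + 109 = 287
C(12) = 1 + C(11) + C(10) = 1 + 287 + 177 = 465
C(13) = 1 + C(12) + C(11) = 1 + 465 + 287 = 753
C(14) = 1 + C(13) + C(12) = 1 + 753 + 465 = 1219
C(15) = 1 + C(14) + C(13) = 1 + 1219 + 753 = 1973
C(16) = 1 + C(15) + C(14) = 1 + 1973 + 1219 = 3193
C(17) = 1 + C(16) + C(15) = 1 + 3193 + 1973 = 5167

5167


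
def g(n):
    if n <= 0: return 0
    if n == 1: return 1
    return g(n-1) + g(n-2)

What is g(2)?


Computing g(2) bottom-up:
g(0) = 0
g(1) = 1
g(2) = g(1) + g(0) = 1 + 0 = 1

1


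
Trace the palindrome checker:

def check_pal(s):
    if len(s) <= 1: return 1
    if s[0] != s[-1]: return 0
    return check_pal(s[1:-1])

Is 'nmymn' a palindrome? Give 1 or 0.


check_pal('nmymn'): s[0]='n' == s[-1]='n' -> check check_pal('mym')
check_pal('mym'): s[0]='m' == s[-1]='m' -> check check_pal('y')
check_pal('y'): len <= 1 -> return 1  (base case)
Result: 1 (palindrome)

1


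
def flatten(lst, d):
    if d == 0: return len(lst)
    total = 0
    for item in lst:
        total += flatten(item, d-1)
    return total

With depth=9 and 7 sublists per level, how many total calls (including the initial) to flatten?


At depth 0 (root): 1 call
At depth 1: each of 1 parents calls flatten on 7 children = 7 calls
At depth 2: each of 7 parents calls flatten on 7 children = 49 calls
At depth 3: each of 49 parents calls flatten on 7 children = 343 calls
At depth 4: each of 343 parents calls flatten on 7 children = 2401 calls
At depth 5: each of 2401 parents calls flatten on 7 children = 16807 calls
At depth 6: each of 16807 parents calls flatten on 7 children = 117649 calls
At depth 7: each of 117649 parents calls flatten on 7 children = 823543 calls
At depth 8: each of 823543 parents calls flatten on 7 children = 5764801 calls
At depth 9: each of 5764801 parents calls flatten on 7 children = 40353607 calls
Total: 1 + 7 + 49 + 343 + 2401 + 16807 + 117649 + 823543 + 5764801 + 40353607 = 47079208

47079208


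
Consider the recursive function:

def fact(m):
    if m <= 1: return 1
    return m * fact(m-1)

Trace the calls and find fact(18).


fact(18)
= 18 * fact(17)
= 18 * 17 * fact(16)
= 18 * 17 * 16 * fact(15)
= 18 * 17 * 16 * 15 * fact(14)
= 18 * 17 * 16 * 15 * 14 * fact(13)
= 18 * 17 * 16 * 15 * 14 * 13 * fact(12)
= 18 * 17 * 16 * 15 * 14 * 13 * 12 * fact(11)
= 18 * 17 * 16 * 15 * 14 * 13 * 12 * 11 * fact(10)
= 18 * 17 * 16 * 15 * 14 * 13 * 12 * 11 * 10 * fact(9)
= 18 * 17 * 16 * 15 * 14 * 13 * 12 * 11 * 10 * 9 * fact(8)
= 18 * 17 * 16 * 15 * 14 * 13 * 12 * 11 * 10 * 9 * 8 * fact(7)
= 18 * 17 * 16 * 15 * 14 * 13 * 12 * 11 * 10 * 9 * 8 * 7 * fact(6)
= 18 * 17 * 16 * 15 * 14 * 13 * 12 * 11 * 10 * 9 * 8 * 7 * 6 * fact(5)
= 18 * 17 * 16 * 15 * 14 * 13 * 12 * 11 * 10 * 9 * 8 * 7 * 6 * 5 * fact(4)
= 18 * 17 * 16 * 15 * 14 * 13 * 12 * 11 * 10 * 9 * 8 * 7 * 6 * 5 * 4 * fact(3)
= 18 * 17 * 16 * 15 * 14 * 13 * 12 * 11 * 10 * 9 * 8 * 7 * 6 * 5 * 4 * 3 * fact(2)
= 18 * 17 * 16 * 15 * 14 * 13 * 12 * 11 * 10 * 9 * 8 * 7 * 6 * 5 * 4 * 3 * 2 * fact(1)
= 18 * 17 * 16 * 15 * 14 * 13 * 12 * 11 * 10 * 9 * 8 * 7 * 6 * 5 * 4 * 3 * 2 * 1
= 6402373705728000

6402373705728000


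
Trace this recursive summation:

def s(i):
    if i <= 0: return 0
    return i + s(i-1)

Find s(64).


s(64)
= 64 + 63 + 62 + 61 + 60 + 59 + 58 + 57 + 56 + 55 + 54 + 53 + 52 + 51 + 50 + 49 + 48 + 47 + 46 + 45 + 44 + 43 + 42 + 41 + 40 + 39 + 38 + 37 + 36 + 35 + 34 + 33 + 32 + 31 + 30 + 29 + 28 + 27 + 26 + 25 + 24 + 23 + 22 + 21 + 20 + 19 + 18 + 17 + 16 + 15 + 14 + 13 + 12 + 11 + 10 + 9 + 8 + 7 + 6 + 5 + 4 + 3 + 2 + 1 + s(0)
= 64 + 63 + 62 + 61 + 60 + 59 + 58 + 57 + 56 + 55 + 54 + 53 + 52 + 51 + 50 + 49 + 48 + 47 + 46 + 45 + 44 + 43 + 42 + 41 + 40 + 39 + 38 + 37 + 36 + 35 + 34 + 33 + 32 + 31 + 30 + 29 + 28 + 27 + 26 + 25 + 24 + 23 + 22 + 21 + 20 + 19 + 18 + 17 + 16 + 15 + 14 + 13 + 12 + 11 + 10 + 9 + 8 + 7 + 6 + 5 + 4 + 3 + 2 + 1 + 0
= 2080

2080


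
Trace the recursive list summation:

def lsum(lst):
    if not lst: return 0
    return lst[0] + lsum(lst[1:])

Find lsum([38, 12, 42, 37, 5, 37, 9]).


lsum([38, 12, 42, 37, 5, 37, 9]) = 38 + lsum([12, 42, 37, 5, 37, 9])
lsum([12, 42, 37, 5, 37, 9]) = 12 + lsum([42, 37, 5, 37, 9])
lsum([42, 37, 5, 37, 9]) = 42 + lsum([37, 5, 37, 9])
lsum([37, 5, 37, 9]) = 37 + lsum([5, 37, 9])
lsum([5, 37, 9]) = 5 + lsum([37, 9])
lsum([37, 9]) = 37 + lsum([9])
lsum([9]) = 9 + lsum([])
lsum([]) = 0  (base case)
Total: 38 + 12 + 42 + 37 + 5 + 37 + 9 + 0 = 180

180


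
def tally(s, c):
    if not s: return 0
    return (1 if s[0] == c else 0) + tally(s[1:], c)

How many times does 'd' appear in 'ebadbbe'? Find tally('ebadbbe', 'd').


s[0]='e' != 'd' -> 0
s[0]='b' != 'd' -> 0
s[0]='a' != 'd' -> 0
s[0]='d' == 'd' -> 1
s[0]='b' != 'd' -> 0
s[0]='b' != 'd' -> 0
s[0]='e' != 'd' -> 0
Sum: 0 + 0 + 0 + 1 + 0 + 0 + 0 = 1

1


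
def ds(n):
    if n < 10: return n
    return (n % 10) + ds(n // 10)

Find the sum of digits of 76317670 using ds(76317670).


ds(76317670) = 0 + ds(7631767)
ds(7631767) = 7 + ds(763176)
ds(763176) = 6 + ds(76317)
ds(76317) = 7 + ds(7631)
ds(7631) = 1 + ds(763)
ds(763) = 3 + ds(76)
ds(76) = 6 + ds(7)
ds(7) = 7  (base case)
Total: 0 + 7 + 6 + 7 + 1 + 3 + 6 + 7 = 37

37


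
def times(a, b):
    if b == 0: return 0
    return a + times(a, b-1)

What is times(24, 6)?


times(24, 6) = 24 + times(24, 5)
times(24, 5) = 24 + times(24, 4)
times(24, 4) = 24 + times(24, 3)
times(24, 3) = 24 + times(24, 2)
times(24, 2) = 24 + times(24, 1)
times(24, 1) = 24 + times(24, 0)
times(24, 0) = 0  (base case)
Total: 24 + 24 + 24 + 24 + 24 + 24 + 0 = 144

144


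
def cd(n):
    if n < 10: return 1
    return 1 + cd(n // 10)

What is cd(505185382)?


cd(505185382) = 1 + cd(50518538)
cd(50518538) = 1 + cd(5051853)
cd(5051853) = 1 + cd(505185)
cd(505185) = 1 + cd(50518)
cd(50518) = 1 + cd(5051)
cd(5051) = 1 + cd(505)
cd(505) = 1 + cd(50)
cd(50) = 1 + cd(5)
cd(5) = 1  (base case: 5 < 10)
Unwinding: 1 + 1 + 1 + 1 + 1 + 1 + 1 + 1 + 1 = 9

9


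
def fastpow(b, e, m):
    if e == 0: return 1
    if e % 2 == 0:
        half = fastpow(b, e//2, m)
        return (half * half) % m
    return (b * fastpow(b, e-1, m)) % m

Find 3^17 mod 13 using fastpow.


fastpow(3, 17, 13): e is odd, compute fastpow(3, 16, 13)
  fastpow(3, 16, 13): e is even, compute fastpow(3, 8, 13)
    fastpow(3, 8, 13): e is even, compute fastpow(3, 4, 13)
      fastpow(3, 4, 13): e is even, compute fastpow(3, 2, 13)
        fastpow(3, 2, 13): e is even, compute fastpow(3, 1, 13)
          fastpow(3, 1, 13): e is odd, compute fastpow(3, 0, 13)
          fastpow(3, 0, 13) = 1
          (3 * 1) % 13 = 3
        half=3, (3*3) % 13 = 9
      half=9, (9*9) % 13 = 3
    half=3, (3*3) % 13 = 9
  half=9, (9*9) % 13 = 3
(3 * 3) % 13 = 9

9


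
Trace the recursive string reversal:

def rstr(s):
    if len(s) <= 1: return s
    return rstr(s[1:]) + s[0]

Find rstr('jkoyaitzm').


rstr('jkoyaitzm') = rstr('koyaitzm') + 'j'
rstr('koyaitzm') = rstr('oyaitzm') + 'k'
rstr('oyaitzm') = rstr('yaitzm') + 'o'
rstr('yaitzm') = rstr('aitzm') + 'y'
rstr('aitzm') = rstr('itzm') + 'a'
rstr('itzm') = rstr('tzm') + 'i'
rstr('tzm') = rstr('zm') + 't'
rstr('zm') = rstr('m') + 'z'
rstr('m') = 'm'  (base case)
Concatenating: 'm' + 'z' + 't' + 'i' + 'a' + 'y' + 'o' + 'k' + 'j' = 'mztiayokj'

mztiayokj


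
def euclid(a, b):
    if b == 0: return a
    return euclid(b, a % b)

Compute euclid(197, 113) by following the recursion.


euclid(197, 113) = euclid(113, 84)
euclid(113, 84) = euclid(84, 29)
euclid(84, 29) = euclid(29, 26)
euclid(29, 26) = euclid(26, 3)
euclid(26, 3) = euclid(3, 2)
euclid(3, 2) = euclid(2, 1)
euclid(2, 1) = euclid(1, 0)
euclid(1, 0) = 1  (base case)

1


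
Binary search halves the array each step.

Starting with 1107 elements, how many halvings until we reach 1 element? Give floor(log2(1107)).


1107 / 2 = 553
553 / 2 = 276
276 / 2 = 138
138 / 2 = 69
69 / 2 = 34
34 / 2 = 17
17 / 2 = 8
8 / 2 = 4
4 / 2 = 2
2 / 2 = 1
Reached 1 after 10 halvings

10


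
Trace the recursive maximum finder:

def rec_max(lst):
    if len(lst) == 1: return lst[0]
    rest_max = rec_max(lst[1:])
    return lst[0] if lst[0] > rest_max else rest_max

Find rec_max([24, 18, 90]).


rec_max([24, 18, 90]): compare 24 with rec_max([18, 90])
rec_max([18, 90]): compare 18 with rec_max([90])
rec_max([90]) = 90  (base case)
Compare 18 with 90 -> 90
Compare 24 with 90 -> 90

90


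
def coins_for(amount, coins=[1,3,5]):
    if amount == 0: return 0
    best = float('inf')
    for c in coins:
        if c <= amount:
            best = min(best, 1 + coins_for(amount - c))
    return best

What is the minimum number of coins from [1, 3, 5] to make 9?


Building up with DP:
coins_for(0) = 0
coins_for(1) = min(1+coins_for(0)=1+0=1) = 1
coins_for(2) = min(1+coins_for(1)=1+1=2) = 2
coins_for(3) = min(1+coins_for(2)=1+2=3, 1+coins_for(0)=1+0=1) = 1
coins_for(4) = min(1+coins_for(3)=1+1=2, 1+coins_for(1)=1+1=2) = 2
coins_for(5) = min(1+coins_for(4)=1+2=3, 1+coins_for(2)=1+2=3, 1+coins_for(0)=1+0=1) = 1
coins_for(6) = min(1+coins_for(5)=1+1=2, 1+coins_for(3)=1+1=2, 1+coins_for(1)=1+1=2) = 2
coins_for(7) = min(1+coins_for(6)=1+2=3, 1+coins_for(4)=1+2=3, 1+coins_for(2)=1+2=3) = 3
coins_for(8) = min(1+coins_for(7)=1+3=4, 1+coins_for(5)=1+1=2, 1+coins_for(3)=1+1=2) = 2
coins_for(9) = min(1+coins_for(8)=1+2=3, 1+coins_for(6)=1+2=3, 1+coins_for(4)=1+2=3) = 3

3


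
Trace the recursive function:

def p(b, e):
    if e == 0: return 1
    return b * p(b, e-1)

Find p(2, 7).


p(2, 7)
= 2 * p(2, 6)
= 2 * 2 * p(2, 5)
= 2 * 2 * 2 * p(2, 4)
= 2 * 2 * 2 * 2 * p(2, 3)
= 2 * 2 * 2 * 2 * 2 * p(2, 2)
= 2 * 2 * 2 * 2 * 2 * 2 * p(2, 1)
= 2 * 2 * 2 * 2 * 2 * 2 * 2 * p(2, 0)
= 2 * 2 * 2 * 2 * 2 * 2 * 2 * 1
= 128

128


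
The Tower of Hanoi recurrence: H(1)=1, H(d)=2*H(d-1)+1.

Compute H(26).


H(26) = 2 * H(25) + 1
H(25) = 2 * H(24) + 1
H(24) = 2 * H(23) + 1
H(23) = 2 * H(22) + 1
H(22) = 2 * H(21) + 1
H(21) = 2 * H(20) + 1
H(20) = 2 * H(19) + 1
H(19) = 2 * H(18) + 1
H(18) = 2 * H(17) + 1
H(17) = 2 * H(16) + 1
H(16) = 2 * H(15) + 1
H(15) = 2 * H(14) + 1
H(14) = 2 * H(13) + 1
H(13) = 2 * H(12) + 1
H(12) = 2 * H(11) + 1
H(11) = 2 * H(10) + 1
H(10) = 2 * H(9) + 1
H(9) = 2 * H(8) + 1
H(8) = 2 * H(7) + 1
H(7) = 2 * H(6) + 1
H(6) = 2 * H(5) + 1
H(5) = 2 * H(4) + 1
H(4) = 2 * H(3) + 1
H(3) = 2 * H(2) + 1
H(2) = 2 * H(1) + 1
H(1) = 1  (base case)
H(2) = 2 * 1 + 1 = 3
H(3) = 2 * 3 + 1 = 7
H(4) = 2 * 7 + 1 = 15
H(5) = 2 * 15 + 1 = 31
H(6) = 2 * 31 + 1 = 63
H(7) = 2 * 63 + 1 = 127
H(8) = 2 * 127 + 1 = 255
H(9) = 2 * 255 + 1 = 511
H(10) = 2 * 511 + 1 = 1023
H(11) = 2 * 1023 + 1 = 2047
H(12) = 2 * 2047 + 1 = 4095
H(13) = 2 * 4095 + 1 = 8191
H(14) = 2 * 8191 + 1 = 16383
H(15) = 2 * 16383 + 1 = 32767
H(16) = 2 * 32767 + 1 = 65535
H(17) = 2 * 65535 + 1 = 131071
H(18) = 2 * 131071 + 1 = 262143
H(19) = 2 * 262143 + 1 = 524287
H(20) = 2 * 524287 + 1 = 1048575
H(21) = 2 * 1048575 + 1 = 2097151
H(22) = 2 * 2097151 + 1 = 4194303
H(23) = 2 * 4194303 + 1 = 8388607
H(24) = 2 * 8388607 + 1 = 16777215
H(25) = 2 * 16777215 + 1 = 33554431
H(26) = 2 * 33554431 + 1 = 67108863

67108863


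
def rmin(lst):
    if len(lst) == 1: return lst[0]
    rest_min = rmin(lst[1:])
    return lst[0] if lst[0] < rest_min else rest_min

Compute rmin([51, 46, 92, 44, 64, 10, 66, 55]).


rmin([51, 46, 92, 44, 64, 10, 66, 55]): compare 51 with rmin([46, 92, 44, 64, 10, 66, 55])
rmin([46, 92, 44, 64, 10, 66, 55]): compare 46 with rmin([92, 44, 64, 10, 66, 55])
rmin([92, 44, 64, 10, 66, 55]): compare 92 with rmin([44, 64, 10, 66, 55])
rmin([44, 64, 10, 66, 55]): compare 44 with rmin([64, 10, 66, 55])
rmin([64, 10, 66, 55]): compare 64 with rmin([10, 66, 55])
rmin([10, 66, 55]): compare 10 with rmin([66, 55])
rmin([66, 55]): compare 66 with rmin([55])
rmin([55]) = 55  (base case)
Compare 66 with 55 -> 55
Compare 10 with 55 -> 10
Compare 64 with 10 -> 10
Compare 44 with 10 -> 10
Compare 92 with 10 -> 10
Compare 46 with 10 -> 10
Compare 51 with 10 -> 10

10


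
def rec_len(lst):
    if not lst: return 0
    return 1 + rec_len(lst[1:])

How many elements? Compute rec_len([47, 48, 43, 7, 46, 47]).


rec_len([47, 48, 43, 7, 46, 47]) = 1 + rec_len([48, 43, 7, 46, 47])
rec_len([48, 43, 7, 46, 47]) = 1 + rec_len([43, 7, 46, 47])
rec_len([43, 7, 46, 47]) = 1 + rec_len([7, 46, 47])
rec_len([7, 46, 47]) = 1 + rec_len([46, 47])
rec_len([46, 47]) = 1 + rec_len([47])
rec_len([47]) = 1 + rec_len([])
rec_len([]) = 0  (base case)
Unwinding: 1 + 1 + 1 + 1 + 1 + 1 + 0 = 6

6


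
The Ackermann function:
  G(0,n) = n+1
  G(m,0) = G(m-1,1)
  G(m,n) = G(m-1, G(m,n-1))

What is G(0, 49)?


G(0, 49) = 50
Result: G(0, 49) = 50

50


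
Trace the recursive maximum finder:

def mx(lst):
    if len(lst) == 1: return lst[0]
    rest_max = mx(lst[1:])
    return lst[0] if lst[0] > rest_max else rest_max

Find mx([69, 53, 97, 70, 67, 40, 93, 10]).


mx([69, 53, 97, 70, 67, 40, 93, 10]): compare 69 with mx([53, 97, 70, 67, 40, 93, 10])
mx([53, 97, 70, 67, 40, 93, 10]): compare 53 with mx([97, 70, 67, 40, 93, 10])
mx([97, 70, 67, 40, 93, 10]): compare 97 with mx([70, 67, 40, 93, 10])
mx([70, 67, 40, 93, 10]): compare 70 with mx([67, 40, 93, 10])
mx([67, 40, 93, 10]): compare 67 with mx([40, 93, 10])
mx([40, 93, 10]): compare 40 with mx([93, 10])
mx([93, 10]): compare 93 with mx([10])
mx([10]) = 10  (base case)
Compare 93 with 10 -> 93
Compare 40 with 93 -> 93
Compare 67 with 93 -> 93
Compare 70 with 93 -> 93
Compare 97 with 93 -> 97
Compare 53 with 97 -> 97
Compare 69 with 97 -> 97

97


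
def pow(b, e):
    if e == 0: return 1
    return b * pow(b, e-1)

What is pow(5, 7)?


pow(5, 7)
= 5 * pow(5, 6)
= 5 * 5 * pow(5, 5)
= 5 * 5 * 5 * pow(5, 4)
= 5 * 5 * 5 * 5 * pow(5, 3)
= 5 * 5 * 5 * 5 * 5 * pow(5, 2)
= 5 * 5 * 5 * 5 * 5 * 5 * pow(5, 1)
= 5 * 5 * 5 * 5 * 5 * 5 * 5 * pow(5, 0)
= 5 * 5 * 5 * 5 * 5 * 5 * 5 * 1
= 78125

78125


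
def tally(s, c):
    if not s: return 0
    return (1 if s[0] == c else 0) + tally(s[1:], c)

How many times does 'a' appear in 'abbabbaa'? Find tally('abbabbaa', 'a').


s[0]='a' == 'a' -> 1
s[0]='b' != 'a' -> 0
s[0]='b' != 'a' -> 0
s[0]='a' == 'a' -> 1
s[0]='b' != 'a' -> 0
s[0]='b' != 'a' -> 0
s[0]='a' == 'a' -> 1
s[0]='a' == 'a' -> 1
Sum: 1 + 0 + 0 + 1 + 0 + 0 + 1 + 1 = 4

4


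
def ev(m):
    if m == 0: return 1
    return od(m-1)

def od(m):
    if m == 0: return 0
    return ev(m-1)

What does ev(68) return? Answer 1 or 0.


ev(68) = od(67)
od(67) = ev(66)
ev(66) = od(65)
od(65) = ev(64)
ev(64) = od(63)
od(63) = ev(62)
ev(62) = od(61)
od(61) = ev(60)
ev(60) = od(59)
od(59) = ev(58)
ev(58) = od(57)
od(57) = ev(56)
ev(56) = od(55)
od(55) = ev(54)
ev(54) = od(53)
od(53) = ev(52)
ev(52) = od(51)
od(51) = ev(50)
ev(50) = od(49)
od(49) = ev(48)
ev(48) = od(47)
od(47) = ev(46)
ev(46) = od(45)
od(45) = ev(44)
ev(44) = od(43)
od(43) = ev(42)
ev(42) = od(41)
od(41) = ev(40)
ev(40) = od(39)
od(39) = ev(38)
ev(38) = od(37)
od(37) = ev(36)
ev(36) = od(35)
od(35) = ev(34)
ev(34) = od(33)
od(33) = ev(32)
ev(32) = od(31)
od(31) = ev(30)
ev(30) = od(29)
od(29) = ev(28)
ev(28) = od(27)
od(27) = ev(26)
ev(26) = od(25)
od(25) = ev(24)
ev(24) = od(23)
od(23) = ev(22)
ev(22) = od(21)
od(21) = ev(20)
ev(20) = od(19)
od(19) = ev(18)
ev(18) = od(17)
od(17) = ev(16)
ev(16) = od(15)
od(15) = ev(14)
ev(14) = od(13)
od(13) = ev(12)
ev(12) = od(11)
od(11) = ev(10)
ev(10) = od(9)
od(9) = ev(8)
ev(8) = od(7)
od(7) = ev(6)
ev(6) = od(5)
od(5) = ev(4)
ev(4) = od(3)
od(3) = ev(2)
ev(2) = od(1)
od(1) = ev(0)
ev(0) = 1  (base case)
Result: 1

1


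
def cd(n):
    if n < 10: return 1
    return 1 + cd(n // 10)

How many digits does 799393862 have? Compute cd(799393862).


cd(799393862) = 1 + cd(79939386)
cd(79939386) = 1 + cd(7993938)
cd(7993938) = 1 + cd(799393)
cd(799393) = 1 + cd(79939)
cd(79939) = 1 + cd(7993)
cd(7993) = 1 + cd(799)
cd(799) = 1 + cd(79)
cd(79) = 1 + cd(7)
cd(7) = 1  (base case: 7 < 10)
Unwinding: 1 + 1 + 1 + 1 + 1 + 1 + 1 + 1 + 1 = 9

9


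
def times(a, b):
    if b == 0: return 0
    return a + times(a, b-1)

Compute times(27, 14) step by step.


times(27, 14) = 27 + times(27, 13)
times(27, 13) = 27 + times(27, 12)
times(27, 12) = 27 + times(27, 11)
times(27, 11) = 27 + times(27, 10)
times(27, 10) = 27 + times(27, 9)
times(27, 9) = 27 + times(27, 8)
times(27, 8) = 27 + times(27, 7)
times(27, 7) = 27 + times(27, 6)
times(27, 6) = 27 + times(27, 5)
times(27, 5) = 27 + times(27, 4)
times(27, 4) = 27 + times(27, 3)
times(27, 3) = 27 + times(27, 2)
times(27, 2) = 27 + times(27, 1)
times(27, 1) = 27 + times(27, 0)
times(27, 0) = 0  (base case)
Total: 27 + 27 + 27 + 27 + 27 + 27 + 27 + 27 + 27 + 27 + 27 + 27 + 27 + 27 + 0 = 378

378


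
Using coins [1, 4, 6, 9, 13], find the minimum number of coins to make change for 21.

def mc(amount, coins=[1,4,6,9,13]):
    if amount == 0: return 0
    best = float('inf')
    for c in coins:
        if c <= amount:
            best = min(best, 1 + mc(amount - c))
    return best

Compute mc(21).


Building up with DP:
mc(0) = 0
mc(1) = min(1+mc(0)=1+0=1) = 1
mc(2) = min(1+mc(1)=1+1=2) = 2
mc(3) = min(1+mc(2)=1+2=3) = 3
mc(4) = min(1+mc(3)=1+3=4, 1+mc(0)=1+0=1) = 1
mc(5) = min(1+mc(4)=1+1=2, 1+mc(1)=1+1=2) = 2
mc(6) = min(1+mc(5)=1+2=3, 1+mc(2)=1+2=3, 1+mc(0)=1+0=1) = 1
mc(7) = min(1+mc(6)=1+1=2, 1+mc(3)=1+3=4, 1+mc(1)=1+1=2) = 2
mc(8) = min(1+mc(7)=1+2=3, 1+mc(4)=1+1=2, 1+mc(2)=1+2=3) = 2
mc(9) = min(1+mc(8)=1+2=3, 1+mc(5)=1+2=3, 1+mc(3)=1+3=4, 1+mc(0)=1+0=1) = 1
mc(10) = min(1+mc(9)=1+1=2, 1+mc(6)=1+1=2, 1+mc(4)=1+1=2, 1+mc(1)=1+1=2) = 2
mc(11) = min(1+mc(10)=1+2=3, 1+mc(7)=1+2=3, 1+mc(5)=1+2=3, 1+mc(2)=1+2=3) = 3
mc(12) = min(1+mc(11)=1+3=4, 1+mc(8)=1+2=3, 1+mc(6)=1+1=2, 1+mc(3)=1+3=4) = 2
mc(13) = min(1+mc(12)=1+2=3, 1+mc(9)=1+1=2, 1+mc(7)=1+2=3, 1+mc(4)=1+1=2, 1+mc(0)=1+0=1) = 1
mc(14) = min(1+mc(13)=1+1=2, 1+mc(10)=1+2=3, 1+mc(8)=1+2=3, 1+mc(5)=1+2=3, 1+mc(1)=1+1=2) = 2
mc(15) = min(1+mc(14)=1+2=3, 1+mc(11)=1+3=4, 1+mc(9)=1+1=2, 1+mc(6)=1+1=2, 1+mc(2)=1+2=3) = 2
mc(16) = min(1+mc(15)=1+2=3, 1+mc(12)=1+2=3, 1+mc(10)=1+2=3, 1+mc(7)=1+2=3, 1+mc(3)=1+3=4) = 3
mc(17) = min(1+mc(16)=1+3=4, 1+mc(13)=1+1=2, 1+mc(11)=1+3=4, 1+mc(8)=1+2=3, 1+mc(4)=1+1=2) = 2
mc(18) = min(1+mc(17)=1+2=3, 1+mc(14)=1+2=3, 1+mc(12)=1+2=3, 1+mc(9)=1+1=2, 1+mc(5)=1+2=3) = 2
mc(19) = min(1+mc(18)=1+2=3, 1+mc(15)=1+2=3, 1+mc(13)=1+1=2, 1+mc(10)=1+2=3, 1+mc(6)=1+1=2) = 2
mc(20) = min(1+mc(19)=1+2=3, 1+mc(16)=1+3=4, 1+mc(14)=1+2=3, 1+mc(11)=1+3=4, 1+mc(7)=1+2=3) = 3
mc(21) = min(1+mc(20)=1+3=4, 1+mc(17)=1+2=3, 1+mc(15)=1+2=3, 1+mc(12)=1+2=3, 1+mc(8)=1+2=3) = 3

3
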